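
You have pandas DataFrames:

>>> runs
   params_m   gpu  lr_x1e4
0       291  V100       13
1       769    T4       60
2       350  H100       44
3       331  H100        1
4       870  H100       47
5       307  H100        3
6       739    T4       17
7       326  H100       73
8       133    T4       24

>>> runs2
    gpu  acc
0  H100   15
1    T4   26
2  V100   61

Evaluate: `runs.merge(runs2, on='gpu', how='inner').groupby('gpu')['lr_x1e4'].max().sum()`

146

merge on 'gpu' (how='inner') → 9 rows:
   params_m   gpu  lr_x1e4  acc
0       291  V100       13   61
1       769    T4       60   26
2       350  H100       44   15
3       331  H100        1   15
4       870  H100       47   15
5       307  H100        3   15
6       739    T4       17   26
7       326  H100       73   15
8       133    T4       24   26
group by gpu, max of lr_x1e4:
gpu
H100    73
T4      60
V100    13
Name: lr_x1e4, dtype: int64
Then the sum of the resulting series: 146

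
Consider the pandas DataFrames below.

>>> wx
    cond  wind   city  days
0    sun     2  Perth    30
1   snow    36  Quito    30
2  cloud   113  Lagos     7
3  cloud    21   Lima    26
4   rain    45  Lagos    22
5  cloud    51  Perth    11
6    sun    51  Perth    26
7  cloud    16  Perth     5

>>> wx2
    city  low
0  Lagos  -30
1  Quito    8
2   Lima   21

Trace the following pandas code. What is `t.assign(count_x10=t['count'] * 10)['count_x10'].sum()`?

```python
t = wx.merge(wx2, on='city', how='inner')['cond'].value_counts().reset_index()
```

merge on 'city' (how='inner') → 4 rows:
    cond  wind   city  days  low
0   snow    36  Quito    30    8
1  cloud   113  Lagos     7  -30
2  cloud    21   Lima    26   21
3   rain    45  Lagos    22  -30
value_counts of cond:
cond
cloud    2
snow     1
rain     1
Name: count, dtype: int64
reset_index():
    cond  count
0  cloud      2
1   snow      1
2   rain      1
add column count_x10 = t['count'] * 10:
    cond  count  count_x10
0  cloud      2         20
1   snow      1         10
2   rain      1         10

40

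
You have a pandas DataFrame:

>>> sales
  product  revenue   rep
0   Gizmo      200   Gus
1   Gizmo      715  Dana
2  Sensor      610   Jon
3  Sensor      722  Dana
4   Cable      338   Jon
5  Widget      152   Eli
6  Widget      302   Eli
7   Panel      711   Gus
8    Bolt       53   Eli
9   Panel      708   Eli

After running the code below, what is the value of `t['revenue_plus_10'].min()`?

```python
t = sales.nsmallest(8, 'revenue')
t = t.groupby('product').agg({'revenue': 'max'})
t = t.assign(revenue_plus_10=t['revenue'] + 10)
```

take 8 rows with smallest revenue:
  product  revenue  rep
8    Bolt       53  Eli
5  Widget      152  Eli
0   Gizmo      200  Gus
6  Widget      302  Eli
4   Cable      338  Jon
2  Sensor      610  Jon
9   Panel      708  Eli
7   Panel      711  Gus
group by product, max of revenue:
         revenue
product         
Bolt          53
Cable        338
Gizmo        200
Panel        711
Sensor       610
Widget       302
add column revenue_plus_10 = t['revenue'] + 10:
         revenue  revenue_plus_10
product                          
Bolt          53               63
Cable        338              348
Gizmo        200              210
Panel        711              721
Sensor       610              620
Widget       302              312

63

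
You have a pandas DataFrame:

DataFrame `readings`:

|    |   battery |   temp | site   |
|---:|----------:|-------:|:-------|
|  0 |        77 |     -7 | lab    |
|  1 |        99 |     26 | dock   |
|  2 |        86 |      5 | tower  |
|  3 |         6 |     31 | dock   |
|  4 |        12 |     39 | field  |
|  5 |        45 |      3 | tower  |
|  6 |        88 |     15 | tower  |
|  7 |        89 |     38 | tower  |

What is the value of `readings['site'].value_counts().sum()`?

value_counts of site:
site
tower    4
dock     2
lab      1
field    1
Name: count, dtype: int64
The sum of the resulting series is 8.

8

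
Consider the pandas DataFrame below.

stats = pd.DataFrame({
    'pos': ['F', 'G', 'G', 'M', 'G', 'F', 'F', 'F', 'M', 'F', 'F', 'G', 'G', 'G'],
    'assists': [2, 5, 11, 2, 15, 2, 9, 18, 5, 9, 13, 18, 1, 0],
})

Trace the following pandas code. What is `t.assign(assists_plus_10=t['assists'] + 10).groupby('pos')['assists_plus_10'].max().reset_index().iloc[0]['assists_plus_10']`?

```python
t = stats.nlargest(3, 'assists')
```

28

take 3 rows with largest assists:
   pos  assists
7    F       18
11   G       18
4    G       15
add column assists_plus_10 = t['assists'] + 10:
   pos  assists  assists_plus_10
7    F       18               28
11   G       18               28
4    G       15               25
group by pos, max of assists_plus_10:
pos
F    28
G    28
Name: assists_plus_10, dtype: int64
reset_index():
  pos  assists_plus_10
0   F               28
1   G               28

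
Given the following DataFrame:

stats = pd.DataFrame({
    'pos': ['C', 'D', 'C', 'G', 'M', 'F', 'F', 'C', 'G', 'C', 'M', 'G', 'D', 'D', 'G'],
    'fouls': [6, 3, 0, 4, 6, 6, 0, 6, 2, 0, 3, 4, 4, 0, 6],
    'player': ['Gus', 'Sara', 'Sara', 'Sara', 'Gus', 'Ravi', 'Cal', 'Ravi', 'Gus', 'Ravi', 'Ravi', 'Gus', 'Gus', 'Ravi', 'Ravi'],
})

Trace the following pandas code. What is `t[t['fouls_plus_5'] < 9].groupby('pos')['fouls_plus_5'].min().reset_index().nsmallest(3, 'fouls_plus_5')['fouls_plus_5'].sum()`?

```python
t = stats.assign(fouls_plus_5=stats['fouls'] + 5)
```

15

add column fouls_plus_5 = stats['fouls'] + 5:
   pos  fouls player  fouls_plus_5
0    C      6    Gus            11
1    D      3   Sara             8
2    C      0   Sara             5
3    G      4   Sara             9
4    M      6    Gus            11
5    F      6   Ravi            11
6    F      0    Cal             5
7    C      6   Ravi            11
8    G      2    Gus             7
9    C      0   Ravi             5
10   M      3   Ravi             8
11   G      4    Gus             9
12   D      4    Gus             9
13   D      0   Ravi             5
14   G      6   Ravi            11
filter rows where fouls_plus_5 < 9:
   pos  fouls player  fouls_plus_5
1    D      3   Sara             8
2    C      0   Sara             5
6    F      0    Cal             5
8    G      2    Gus             7
9    C      0   Ravi             5
10   M      3   Ravi             8
13   D      0   Ravi             5
group by pos, min of fouls_plus_5:
pos
C    5
D    5
F    5
G    7
M    8
Name: fouls_plus_5, dtype: int64
reset_index():
  pos  fouls_plus_5
0   C             5
1   D             5
2   F             5
3   G             7
4   M             8
take 3 rows with smallest fouls_plus_5:
  pos  fouls_plus_5
0   C             5
1   D             5
2   F             5
Then the sum of column 'fouls_plus_5': 15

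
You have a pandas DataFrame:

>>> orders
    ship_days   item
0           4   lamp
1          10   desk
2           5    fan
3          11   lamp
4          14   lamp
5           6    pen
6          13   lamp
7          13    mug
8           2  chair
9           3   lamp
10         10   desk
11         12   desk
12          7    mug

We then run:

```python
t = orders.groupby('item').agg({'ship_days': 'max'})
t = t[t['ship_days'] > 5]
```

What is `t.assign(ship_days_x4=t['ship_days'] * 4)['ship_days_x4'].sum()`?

180

group by item, max of ship_days:
       ship_days
item            
chair          2
desk          12
fan            5
lamp          14
mug           13
pen            6
filter rows where ship_days > 5:
      ship_days
item           
desk         12
lamp         14
mug          13
pen           6
add column ship_days_x4 = t['ship_days'] * 4:
      ship_days  ship_days_x4
item                         
desk         12            48
lamp         14            56
mug          13            52
pen           6            24
Reading off the sum of column 'ship_days_x4', we get 180.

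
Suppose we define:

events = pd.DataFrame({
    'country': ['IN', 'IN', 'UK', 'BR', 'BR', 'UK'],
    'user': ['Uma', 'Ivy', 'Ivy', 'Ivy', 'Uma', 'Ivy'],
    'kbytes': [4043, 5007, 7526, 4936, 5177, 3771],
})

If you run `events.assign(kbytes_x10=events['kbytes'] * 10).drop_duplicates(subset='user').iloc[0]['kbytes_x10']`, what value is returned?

40430

add column kbytes_x10 = events['kbytes'] * 10:
  country user  kbytes  kbytes_x10
0      IN  Uma    4043       40430
1      IN  Ivy    5007       50070
2      UK  Ivy    7526       75260
3      BR  Ivy    4936       49360
4      BR  Uma    5177       51770
5      UK  Ivy    3771       37710
drop duplicate user (keep=first):
  country user  kbytes  kbytes_x10
0      IN  Uma    4043       40430
1      IN  Ivy    5007       50070
value at position 0, column 'kbytes_x10' → 40430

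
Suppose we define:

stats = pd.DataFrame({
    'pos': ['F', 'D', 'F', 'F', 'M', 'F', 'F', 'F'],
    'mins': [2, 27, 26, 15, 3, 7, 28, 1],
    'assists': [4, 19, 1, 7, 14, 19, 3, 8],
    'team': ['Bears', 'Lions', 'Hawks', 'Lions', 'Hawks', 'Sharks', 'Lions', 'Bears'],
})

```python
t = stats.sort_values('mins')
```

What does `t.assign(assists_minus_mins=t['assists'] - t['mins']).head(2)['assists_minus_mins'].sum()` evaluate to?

sort by mins:
  pos  mins  assists    team
7   F     1        8   Bears
0   F     2        4   Bears
4   M     3       14   Hawks
5   F     7       19  Sharks
3   F    15        7   Lions
2   F    26        1   Hawks
1   D    27       19   Lions
6   F    28        3   Lions
add column assists_minus_mins = t['assists'] - t['mins']:
  pos  mins  assists    team  assists_minus_mins
7   F     1        8   Bears                   7
0   F     2        4   Bears                   2
4   M     3       14   Hawks                  11
5   F     7       19  Sharks                  12
3   F    15        7   Lions                  -8
2   F    26        1   Hawks                 -25
1   D    27       19   Lions                  -8
6   F    28        3   Lions                 -25
take first 2 rows:
  pos  mins  assists   team  assists_minus_mins
7   F     1        8  Bears                   7
0   F     2        4  Bears                   2
Then the sum of column 'assists_minus_mins': 9

9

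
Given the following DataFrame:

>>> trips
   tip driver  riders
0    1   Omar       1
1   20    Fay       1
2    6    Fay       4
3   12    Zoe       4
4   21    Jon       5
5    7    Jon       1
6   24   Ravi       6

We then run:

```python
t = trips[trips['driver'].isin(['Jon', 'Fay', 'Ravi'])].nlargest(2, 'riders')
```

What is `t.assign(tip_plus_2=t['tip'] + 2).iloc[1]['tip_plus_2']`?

filter rows where driver in ['Jon', 'Fay', 'Ravi']:
   tip driver  riders
1   20    Fay       1
2    6    Fay       4
4   21    Jon       5
5    7    Jon       1
6   24   Ravi       6
take 2 rows with largest riders:
   tip driver  riders
6   24   Ravi       6
4   21    Jon       5
add column tip_plus_2 = t['tip'] + 2:
   tip driver  riders  tip_plus_2
6   24   Ravi       6          26
4   21    Jon       5          23
Taking the value at position 1, column 'tip_plus_2' gives 23.

23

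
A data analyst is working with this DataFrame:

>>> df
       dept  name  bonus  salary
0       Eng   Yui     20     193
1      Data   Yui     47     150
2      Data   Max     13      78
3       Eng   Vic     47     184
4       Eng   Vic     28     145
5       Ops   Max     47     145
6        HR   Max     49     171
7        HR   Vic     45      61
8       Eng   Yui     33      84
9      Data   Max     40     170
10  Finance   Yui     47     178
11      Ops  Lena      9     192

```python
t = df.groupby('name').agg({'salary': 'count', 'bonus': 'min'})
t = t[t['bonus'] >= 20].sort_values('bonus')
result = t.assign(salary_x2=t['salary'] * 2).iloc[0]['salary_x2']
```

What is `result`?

group by name: count(salary), min(bonus):
      salary  bonus
name               
Lena       1      9
Max        4     13
Vic        3     28
Yui        4     20
filter rows where bonus >= 20:
      salary  bonus
name               
Vic        3     28
Yui        4     20
sort by bonus:
      salary  bonus
name               
Yui        4     20
Vic        3     28
add column salary_x2 = t['salary'] * 2:
      salary  bonus  salary_x2
name                          
Yui        4     20          8
Vic        3     28          6
The value at position 0, column 'salary_x2' is 8.

8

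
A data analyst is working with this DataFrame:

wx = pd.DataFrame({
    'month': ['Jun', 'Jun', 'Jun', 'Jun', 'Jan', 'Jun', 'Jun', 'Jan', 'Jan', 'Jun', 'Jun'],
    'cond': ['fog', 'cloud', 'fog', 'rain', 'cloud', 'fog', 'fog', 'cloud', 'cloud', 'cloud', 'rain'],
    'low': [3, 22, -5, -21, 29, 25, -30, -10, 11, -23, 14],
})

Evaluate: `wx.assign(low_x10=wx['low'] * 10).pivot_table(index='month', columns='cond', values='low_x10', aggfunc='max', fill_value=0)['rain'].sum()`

140

add column low_x10 = wx['low'] * 10:
   month   cond  low  low_x10
0    Jun    fog    3       30
1    Jun  cloud   22      220
2    Jun    fog   -5      -50
3    Jun   rain  -21     -210
4    Jan  cloud   29      290
5    Jun    fog   25      250
6    Jun    fog  -30     -300
7    Jan  cloud  -10     -100
8    Jan  cloud   11      110
9    Jun  cloud  -23     -230
10   Jun   rain   14      140
pivot: rows=month, cols=cond, max(low_x10):
cond   cloud  fog  rain
month                  
Jan      290    0     0
Jun      220  250   140
Reading off the sum of column 'rain', we get 140.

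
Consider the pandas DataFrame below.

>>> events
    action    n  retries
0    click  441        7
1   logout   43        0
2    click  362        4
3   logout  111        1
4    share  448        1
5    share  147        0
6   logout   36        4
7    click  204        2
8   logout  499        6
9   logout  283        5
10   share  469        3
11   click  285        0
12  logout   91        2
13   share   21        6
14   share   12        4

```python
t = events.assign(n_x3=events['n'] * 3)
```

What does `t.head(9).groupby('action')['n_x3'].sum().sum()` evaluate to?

6873

add column n_x3 = events['n'] * 3:
    action    n  retries  n_x3
0    click  441        7  1323
1   logout   43        0   129
2    click  362        4  1086
3   logout  111        1   333
4    share  448        1  1344
5    share  147        0   441
6   logout   36        4   108
7    click  204        2   612
8   logout  499        6  1497
9   logout  283        5   849
10   share  469        3  1407
11   click  285        0   855
12  logout   91        2   273
13   share   21        6    63
14   share   12        4    36
take first 9 rows:
   action    n  retries  n_x3
0   click  441        7  1323
1  logout   43        0   129
2   click  362        4  1086
3  logout  111        1   333
4   share  448        1  1344
5   share  147        0   441
6  logout   36        4   108
7   click  204        2   612
8  logout  499        6  1497
group by action, sum of n_x3:
action
click     3021
logout    2067
share     1785
Name: n_x3, dtype: int64
Taking the sum of the resulting series gives 6873.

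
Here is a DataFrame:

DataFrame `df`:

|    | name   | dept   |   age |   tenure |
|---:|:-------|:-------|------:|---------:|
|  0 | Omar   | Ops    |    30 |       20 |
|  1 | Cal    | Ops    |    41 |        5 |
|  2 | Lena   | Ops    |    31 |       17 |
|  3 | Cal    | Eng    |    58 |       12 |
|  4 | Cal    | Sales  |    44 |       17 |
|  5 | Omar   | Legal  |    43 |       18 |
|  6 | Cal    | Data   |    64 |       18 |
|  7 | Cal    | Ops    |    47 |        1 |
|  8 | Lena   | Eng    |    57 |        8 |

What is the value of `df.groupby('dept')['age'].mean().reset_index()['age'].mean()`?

group by dept, mean of age:
dept
Data     64.00
Eng      57.50
Legal    43.00
Ops      37.25
Sales    44.00
Name: age, dtype: float64
reset_index():
    dept    age
0   Data  64.00
1    Eng  57.50
2  Legal  43.00
3    Ops  37.25
4  Sales  44.00
Taking the mean of column 'age' gives 49.15.

49.15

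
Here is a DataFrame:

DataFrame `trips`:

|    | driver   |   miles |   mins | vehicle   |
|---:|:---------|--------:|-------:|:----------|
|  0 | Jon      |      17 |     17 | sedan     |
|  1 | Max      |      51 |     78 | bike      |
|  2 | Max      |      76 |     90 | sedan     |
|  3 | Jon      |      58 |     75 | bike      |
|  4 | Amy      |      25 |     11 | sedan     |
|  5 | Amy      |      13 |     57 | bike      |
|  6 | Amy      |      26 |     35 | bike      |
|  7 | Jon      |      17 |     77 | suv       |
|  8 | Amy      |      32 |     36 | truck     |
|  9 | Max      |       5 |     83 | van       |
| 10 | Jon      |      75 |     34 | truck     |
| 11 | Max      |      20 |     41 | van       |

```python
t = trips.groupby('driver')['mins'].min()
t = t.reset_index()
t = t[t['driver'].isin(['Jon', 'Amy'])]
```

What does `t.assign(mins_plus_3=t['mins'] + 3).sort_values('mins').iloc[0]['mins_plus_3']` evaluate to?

14

group by driver, min of mins:
driver
Amy    11
Jon    17
Max    41
Name: mins, dtype: int64
reset_index():
  driver  mins
0    Amy    11
1    Jon    17
2    Max    41
filter rows where driver in ['Jon', 'Amy']:
  driver  mins
0    Amy    11
1    Jon    17
add column mins_plus_3 = t['mins'] + 3:
  driver  mins  mins_plus_3
0    Amy    11           14
1    Jon    17           20
sort by mins:
  driver  mins  mins_plus_3
0    Amy    11           14
1    Jon    17           20
Taking the value at position 0, column 'mins_plus_3' gives 14.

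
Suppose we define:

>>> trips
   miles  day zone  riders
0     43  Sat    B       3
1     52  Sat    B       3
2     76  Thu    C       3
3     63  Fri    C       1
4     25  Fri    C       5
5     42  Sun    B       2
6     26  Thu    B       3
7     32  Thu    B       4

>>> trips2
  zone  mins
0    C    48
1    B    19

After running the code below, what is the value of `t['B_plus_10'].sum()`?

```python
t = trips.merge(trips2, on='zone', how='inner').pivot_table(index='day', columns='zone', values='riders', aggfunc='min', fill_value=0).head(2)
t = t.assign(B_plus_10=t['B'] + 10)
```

merge on 'zone' (how='inner') → 8 rows:
   miles  day zone  riders  mins
0     43  Sat    B       3    19
1     52  Sat    B       3    19
2     76  Thu    C       3    48
3     63  Fri    C       1    48
4     25  Fri    C       5    48
5     42  Sun    B       2    19
6     26  Thu    B       3    19
7     32  Thu    B       4    19
pivot: rows=day, cols=zone, min(riders):
zone  B  C
day       
Fri   0  1
Sat   3  0
Sun   2  0
Thu   3  3
take first 2 rows:
zone  B  C
day       
Fri   0  1
Sat   3  0
add column B_plus_10 = t['B'] + 10:
zone  B  C  B_plus_10
day                  
Fri   0  1         10
Sat   3  0         13
Hence 23.

23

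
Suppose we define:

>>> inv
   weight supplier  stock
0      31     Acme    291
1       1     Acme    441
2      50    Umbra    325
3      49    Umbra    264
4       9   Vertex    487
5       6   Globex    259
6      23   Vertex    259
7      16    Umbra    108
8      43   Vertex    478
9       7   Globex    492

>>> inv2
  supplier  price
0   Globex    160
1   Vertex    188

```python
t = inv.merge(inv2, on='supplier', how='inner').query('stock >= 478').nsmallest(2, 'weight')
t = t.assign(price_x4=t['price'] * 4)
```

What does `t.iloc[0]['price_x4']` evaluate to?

merge on 'supplier' (how='inner') → 5 rows:
   weight supplier  stock  price
0       9   Vertex    487    188
1       6   Globex    259    160
2      23   Vertex    259    188
3      43   Vertex    478    188
4       7   Globex    492    160
filter rows where stock >= 478:
   weight supplier  stock  price
0       9   Vertex    487    188
3      43   Vertex    478    188
4       7   Globex    492    160
take 2 rows with smallest weight:
   weight supplier  stock  price
4       7   Globex    492    160
0       9   Vertex    487    188
add column price_x4 = t['price'] * 4:
   weight supplier  stock  price  price_x4
4       7   Globex    492    160       640
0       9   Vertex    487    188       752
value at position 0, column 'price_x4' → 640

640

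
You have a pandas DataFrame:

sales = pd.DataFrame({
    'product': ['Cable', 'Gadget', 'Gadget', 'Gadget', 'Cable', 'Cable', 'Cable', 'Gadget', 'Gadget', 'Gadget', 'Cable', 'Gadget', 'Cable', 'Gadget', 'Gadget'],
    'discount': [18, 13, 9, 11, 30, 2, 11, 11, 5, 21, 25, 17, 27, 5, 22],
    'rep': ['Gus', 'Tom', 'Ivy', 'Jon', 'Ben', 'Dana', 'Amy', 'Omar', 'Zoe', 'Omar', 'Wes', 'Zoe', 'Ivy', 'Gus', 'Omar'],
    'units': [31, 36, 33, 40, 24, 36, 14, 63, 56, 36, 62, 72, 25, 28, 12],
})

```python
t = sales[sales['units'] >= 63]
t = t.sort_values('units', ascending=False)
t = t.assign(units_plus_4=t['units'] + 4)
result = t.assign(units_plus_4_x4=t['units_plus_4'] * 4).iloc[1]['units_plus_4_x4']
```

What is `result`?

filter rows where units >= 63:
   product  discount   rep  units
7   Gadget        11  Omar     63
11  Gadget        17   Zoe     72
sort by units descending:
   product  discount   rep  units
11  Gadget        17   Zoe     72
7   Gadget        11  Omar     63
add column units_plus_4 = t['units'] + 4:
   product  discount   rep  units  units_plus_4
11  Gadget        17   Zoe     72            76
7   Gadget        11  Omar     63            67
add column units_plus_4_x4 = t['units_plus_4'] * 4:
   product  discount   rep  units  units_plus_4  units_plus_4_x4
11  Gadget        17   Zoe     72            76              304
7   Gadget        11  Omar     63            67              268
Then the value at position 1, column 'units_plus_4_x4': 268

268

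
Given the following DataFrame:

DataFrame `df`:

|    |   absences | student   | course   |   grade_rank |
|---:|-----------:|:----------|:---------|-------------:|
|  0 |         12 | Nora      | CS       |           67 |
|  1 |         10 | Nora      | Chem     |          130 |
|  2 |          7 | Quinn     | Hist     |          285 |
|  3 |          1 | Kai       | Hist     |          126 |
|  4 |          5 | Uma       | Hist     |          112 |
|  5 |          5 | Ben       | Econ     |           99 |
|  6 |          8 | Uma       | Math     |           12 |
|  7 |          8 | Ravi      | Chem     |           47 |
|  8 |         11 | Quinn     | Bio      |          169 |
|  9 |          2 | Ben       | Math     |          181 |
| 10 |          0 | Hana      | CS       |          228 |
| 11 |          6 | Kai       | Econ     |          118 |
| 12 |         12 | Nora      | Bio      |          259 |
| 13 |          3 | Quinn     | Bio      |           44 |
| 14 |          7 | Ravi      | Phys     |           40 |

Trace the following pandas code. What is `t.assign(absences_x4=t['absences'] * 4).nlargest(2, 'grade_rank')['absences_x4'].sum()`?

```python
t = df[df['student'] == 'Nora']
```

filter rows where student == 'Nora':
    absences student course  grade_rank
0         12    Nora     CS          67
1         10    Nora   Chem         130
12        12    Nora    Bio         259
add column absences_x4 = t['absences'] * 4:
    absences student course  grade_rank  absences_x4
0         12    Nora     CS          67           48
1         10    Nora   Chem         130           40
12        12    Nora    Bio         259           48
take 2 rows with largest grade_rank:
    absences student course  grade_rank  absences_x4
12        12    Nora    Bio         259           48
1         10    Nora   Chem         130           40

88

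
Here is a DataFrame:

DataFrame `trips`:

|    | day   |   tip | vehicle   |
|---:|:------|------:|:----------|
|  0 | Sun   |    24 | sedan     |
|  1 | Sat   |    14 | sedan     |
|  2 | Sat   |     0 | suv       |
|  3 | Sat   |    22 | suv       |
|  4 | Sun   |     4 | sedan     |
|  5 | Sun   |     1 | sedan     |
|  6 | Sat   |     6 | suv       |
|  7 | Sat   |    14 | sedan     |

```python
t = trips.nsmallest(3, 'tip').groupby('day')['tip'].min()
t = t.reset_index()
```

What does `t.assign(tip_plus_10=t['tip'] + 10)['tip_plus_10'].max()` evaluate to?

11

take 3 rows with smallest tip:
   day  tip vehicle
2  Sat    0     suv
5  Sun    1   sedan
4  Sun    4   sedan
group by day, min of tip:
day
Sat    0
Sun    1
Name: tip, dtype: int64
reset_index():
   day  tip
0  Sat    0
1  Sun    1
add column tip_plus_10 = t['tip'] + 10:
   day  tip  tip_plus_10
0  Sat    0           10
1  Sun    1           11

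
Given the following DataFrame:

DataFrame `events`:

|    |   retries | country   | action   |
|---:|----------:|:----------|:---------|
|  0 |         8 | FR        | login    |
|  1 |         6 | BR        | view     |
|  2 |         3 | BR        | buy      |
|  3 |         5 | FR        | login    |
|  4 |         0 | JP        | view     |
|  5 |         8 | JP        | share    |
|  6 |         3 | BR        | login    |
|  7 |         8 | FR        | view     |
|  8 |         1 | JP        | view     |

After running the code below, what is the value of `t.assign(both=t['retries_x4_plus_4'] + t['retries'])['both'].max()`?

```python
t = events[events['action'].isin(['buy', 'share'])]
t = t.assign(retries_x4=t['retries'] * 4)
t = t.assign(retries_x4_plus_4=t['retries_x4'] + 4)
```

44

filter rows where action in ['buy', 'share']:
   retries country action
2        3      BR    buy
5        8      JP  share
add column retries_x4 = t['retries'] * 4:
   retries country action  retries_x4
2        3      BR    buy          12
5        8      JP  share          32
add column retries_x4_plus_4 = t['retries_x4'] + 4:
   retries country action  retries_x4  retries_x4_plus_4
2        3      BR    buy          12                 16
5        8      JP  share          32                 36
add column both = t['retries_x4_plus_4'] + t['retries']:
   retries country action  retries_x4  retries_x4_plus_4  both
2        3      BR    buy          12                 16    19
5        8      JP  share          32                 36    44
Taking the max of column 'both' gives 44.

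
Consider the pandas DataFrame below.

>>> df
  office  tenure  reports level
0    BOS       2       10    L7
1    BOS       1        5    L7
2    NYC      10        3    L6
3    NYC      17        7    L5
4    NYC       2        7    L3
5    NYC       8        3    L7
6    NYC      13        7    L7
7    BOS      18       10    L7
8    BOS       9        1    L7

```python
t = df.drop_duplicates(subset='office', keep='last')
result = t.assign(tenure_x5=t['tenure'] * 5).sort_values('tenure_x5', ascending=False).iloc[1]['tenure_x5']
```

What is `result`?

45

drop duplicate office (keep=last):
  office  tenure  reports level
6    NYC      13        7    L7
8    BOS       9        1    L7
add column tenure_x5 = t['tenure'] * 5:
  office  tenure  reports level  tenure_x5
6    NYC      13        7    L7         65
8    BOS       9        1    L7         45
sort by tenure_x5 descending:
  office  tenure  reports level  tenure_x5
6    NYC      13        7    L7         65
8    BOS       9        1    L7         45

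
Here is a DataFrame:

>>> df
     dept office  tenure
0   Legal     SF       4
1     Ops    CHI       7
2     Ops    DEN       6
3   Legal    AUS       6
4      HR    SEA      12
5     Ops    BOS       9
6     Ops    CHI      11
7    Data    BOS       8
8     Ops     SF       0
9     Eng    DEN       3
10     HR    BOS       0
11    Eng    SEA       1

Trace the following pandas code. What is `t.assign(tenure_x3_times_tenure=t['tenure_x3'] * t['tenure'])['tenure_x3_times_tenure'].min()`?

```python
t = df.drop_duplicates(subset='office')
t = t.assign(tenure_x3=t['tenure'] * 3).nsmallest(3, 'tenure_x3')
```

48

drop duplicate office (keep=first):
    dept office  tenure
0  Legal     SF       4
1    Ops    CHI       7
2    Ops    DEN       6
3  Legal    AUS       6
4     HR    SEA      12
5    Ops    BOS       9
add column tenure_x3 = t['tenure'] * 3:
    dept office  tenure  tenure_x3
0  Legal     SF       4         12
1    Ops    CHI       7         21
2    Ops    DEN       6         18
3  Legal    AUS       6         18
4     HR    SEA      12         36
5    Ops    BOS       9         27
take 3 rows with smallest tenure_x3:
    dept office  tenure  tenure_x3
0  Legal     SF       4         12
2    Ops    DEN       6         18
3  Legal    AUS       6         18
add column tenure_x3_times_tenure = t['tenure_x3'] * t['tenure']:
    dept office  tenure  tenure_x3  tenure_x3_times_tenure
0  Legal     SF       4         12                      48
2    Ops    DEN       6         18                     108
3  Legal    AUS       6         18                     108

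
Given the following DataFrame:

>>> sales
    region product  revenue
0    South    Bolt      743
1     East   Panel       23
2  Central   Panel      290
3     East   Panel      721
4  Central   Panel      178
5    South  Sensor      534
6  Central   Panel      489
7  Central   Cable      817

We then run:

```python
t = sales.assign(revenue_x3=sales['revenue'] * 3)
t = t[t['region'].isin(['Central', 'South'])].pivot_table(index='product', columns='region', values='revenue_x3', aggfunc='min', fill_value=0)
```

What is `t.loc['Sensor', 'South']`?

add column revenue_x3 = sales['revenue'] * 3:
    region product  revenue  revenue_x3
0    South    Bolt      743        2229
1     East   Panel       23          69
2  Central   Panel      290         870
3     East   Panel      721        2163
4  Central   Panel      178         534
5    South  Sensor      534        1602
6  Central   Panel      489        1467
7  Central   Cable      817        2451
filter rows where region in ['Central', 'South']:
    region product  revenue  revenue_x3
0    South    Bolt      743        2229
2  Central   Panel      290         870
4  Central   Panel      178         534
5    South  Sensor      534        1602
6  Central   Panel      489        1467
7  Central   Cable      817        2451
pivot: rows=product, cols=region, min(revenue_x3):
region   Central  South
product                
Bolt           0   2229
Cable       2451      0
Panel        534      0
Sensor         0   1602
value at row 'Sensor', column 'South' → 1602

1602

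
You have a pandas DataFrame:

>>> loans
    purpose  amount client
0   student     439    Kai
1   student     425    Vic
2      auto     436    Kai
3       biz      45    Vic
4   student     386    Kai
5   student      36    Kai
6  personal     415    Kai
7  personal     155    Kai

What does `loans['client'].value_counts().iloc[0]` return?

value_counts of client:
client
Kai    6
Vic    2
Name: count, dtype: int64
Taking the value at position 0 gives 6.

6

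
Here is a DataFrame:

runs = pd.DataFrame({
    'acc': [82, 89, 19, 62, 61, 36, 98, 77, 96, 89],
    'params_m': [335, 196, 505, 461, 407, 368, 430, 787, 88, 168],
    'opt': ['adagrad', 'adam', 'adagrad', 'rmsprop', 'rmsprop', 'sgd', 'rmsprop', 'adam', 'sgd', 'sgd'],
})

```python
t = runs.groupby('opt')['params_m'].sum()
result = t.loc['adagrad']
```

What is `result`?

840

group by opt, sum of params_m:
opt
adagrad     840
adam        983
rmsprop    1298
sgd         624
Name: params_m, dtype: int64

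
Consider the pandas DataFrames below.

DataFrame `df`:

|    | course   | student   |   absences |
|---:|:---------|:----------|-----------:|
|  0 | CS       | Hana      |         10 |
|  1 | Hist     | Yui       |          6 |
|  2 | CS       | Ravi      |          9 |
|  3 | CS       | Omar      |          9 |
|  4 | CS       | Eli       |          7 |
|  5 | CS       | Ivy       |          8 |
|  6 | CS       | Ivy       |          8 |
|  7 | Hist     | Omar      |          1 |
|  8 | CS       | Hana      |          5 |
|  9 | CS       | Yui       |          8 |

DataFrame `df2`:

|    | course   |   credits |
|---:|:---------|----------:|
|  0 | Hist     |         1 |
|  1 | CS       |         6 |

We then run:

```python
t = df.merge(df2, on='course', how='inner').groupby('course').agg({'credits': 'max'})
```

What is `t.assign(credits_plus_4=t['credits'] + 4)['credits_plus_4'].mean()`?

7.5

merge on 'course' (how='inner') → 10 rows:
  course student  absences  credits
0     CS    Hana        10        6
1   Hist     Yui         6        1
2     CS    Ravi         9        6
3     CS    Omar         9        6
4     CS     Eli         7        6
5     CS     Ivy         8        6
6     CS     Ivy         8        6
7   Hist    Omar         1        1
8     CS    Hana         5        6
9     CS     Yui         8        6
group by course, max of credits:
        credits
course         
CS            6
Hist          1
add column credits_plus_4 = t['credits'] + 4:
        credits  credits_plus_4
course                         
CS            6              10
Hist          1               5
So mean() = 7.5.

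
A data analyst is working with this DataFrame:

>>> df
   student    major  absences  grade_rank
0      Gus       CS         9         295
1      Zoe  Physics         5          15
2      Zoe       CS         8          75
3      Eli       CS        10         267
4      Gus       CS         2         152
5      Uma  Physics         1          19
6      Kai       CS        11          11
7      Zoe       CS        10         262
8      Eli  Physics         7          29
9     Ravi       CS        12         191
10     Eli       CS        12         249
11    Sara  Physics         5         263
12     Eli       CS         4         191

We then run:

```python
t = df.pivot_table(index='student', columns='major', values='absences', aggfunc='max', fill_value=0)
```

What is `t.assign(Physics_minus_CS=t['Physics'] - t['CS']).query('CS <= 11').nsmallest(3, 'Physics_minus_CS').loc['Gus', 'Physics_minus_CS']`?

pivot: rows=student, cols=major, max(absences):
major    CS  Physics
student             
Eli      12        7
Gus       9        0
Kai      11        0
Ravi     12        0
Sara      0        5
Uma       0        1
Zoe      10        5
add column Physics_minus_CS = t['Physics'] - t['CS']:
major    CS  Physics  Physics_minus_CS
student                               
Eli      12        7                -5
Gus       9        0                -9
Kai      11        0               -11
Ravi     12        0               -12
Sara      0        5                 5
Uma       0        1                 1
Zoe      10        5                -5
filter rows where CS <= 11:
major    CS  Physics  Physics_minus_CS
student                               
Gus       9        0                -9
Kai      11        0               -11
Sara      0        5                 5
Uma       0        1                 1
Zoe      10        5                -5
take 3 rows with smallest Physics_minus_CS:
major    CS  Physics  Physics_minus_CS
student                               
Kai      11        0               -11
Gus       9        0                -9
Zoe      10        5                -5
Then the value at row 'Gus', column 'Physics_minus_CS': -9

-9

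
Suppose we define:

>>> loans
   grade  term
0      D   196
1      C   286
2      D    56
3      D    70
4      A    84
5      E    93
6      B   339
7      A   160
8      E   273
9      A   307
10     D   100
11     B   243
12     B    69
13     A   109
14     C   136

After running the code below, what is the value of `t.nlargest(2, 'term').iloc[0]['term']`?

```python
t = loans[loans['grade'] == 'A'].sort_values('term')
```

307

filter rows where grade == 'A':
   grade  term
4      A    84
7      A   160
9      A   307
13     A   109
sort by term:
   grade  term
4      A    84
13     A   109
7      A   160
9      A   307
take 2 rows with largest term:
  grade  term
9     A   307
7     A   160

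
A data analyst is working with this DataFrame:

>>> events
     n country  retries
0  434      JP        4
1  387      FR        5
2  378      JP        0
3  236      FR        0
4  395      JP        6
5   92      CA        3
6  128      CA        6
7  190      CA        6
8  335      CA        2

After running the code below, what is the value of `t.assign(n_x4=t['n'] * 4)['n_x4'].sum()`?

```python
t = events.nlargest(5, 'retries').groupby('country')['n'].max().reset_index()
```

4044

take 5 rows with largest retries:
     n country  retries
4  395      JP        6
6  128      CA        6
7  190      CA        6
1  387      FR        5
0  434      JP        4
group by country, max of n:
country
CA    190
FR    387
JP    434
Name: n, dtype: int64
reset_index():
  country    n
0      CA  190
1      FR  387
2      JP  434
add column n_x4 = t['n'] * 4:
  country    n  n_x4
0      CA  190   760
1      FR  387  1548
2      JP  434  1736
Taking the sum of column 'n_x4' gives 4044.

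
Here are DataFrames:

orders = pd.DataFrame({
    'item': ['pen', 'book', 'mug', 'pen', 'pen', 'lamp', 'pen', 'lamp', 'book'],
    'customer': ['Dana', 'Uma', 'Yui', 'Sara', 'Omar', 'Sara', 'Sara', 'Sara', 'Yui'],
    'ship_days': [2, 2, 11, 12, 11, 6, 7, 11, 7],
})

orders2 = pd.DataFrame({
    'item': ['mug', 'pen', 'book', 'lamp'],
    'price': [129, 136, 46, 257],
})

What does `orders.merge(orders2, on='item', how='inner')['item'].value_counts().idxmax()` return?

pen

merge on 'item' (how='inner') → 9 rows:
   item customer  ship_days  price
0   pen     Dana          2    136
1  book      Uma          2     46
2   mug      Yui         11    129
3   pen     Sara         12    136
4   pen     Omar         11    136
5  lamp     Sara          6    257
6   pen     Sara          7    136
7  lamp     Sara         11    257
8  book      Yui          7     46
value_counts of item:
item
pen     4
book    2
lamp    2
mug     1
Name: count, dtype: int64
Hence pen.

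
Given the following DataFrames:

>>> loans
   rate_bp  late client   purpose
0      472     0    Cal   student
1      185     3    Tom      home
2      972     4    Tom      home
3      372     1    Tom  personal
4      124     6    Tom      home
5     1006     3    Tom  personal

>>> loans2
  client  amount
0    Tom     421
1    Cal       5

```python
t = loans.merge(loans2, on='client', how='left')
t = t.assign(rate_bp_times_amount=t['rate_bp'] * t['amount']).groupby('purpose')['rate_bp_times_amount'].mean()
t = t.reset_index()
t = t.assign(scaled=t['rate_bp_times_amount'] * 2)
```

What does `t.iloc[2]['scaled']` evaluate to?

merge on 'client' (how='left') → 6 rows:
   rate_bp  late client   purpose  amount
0      472     0    Cal   student       5
1      185     3    Tom      home     421
2      972     4    Tom      home     421
3      372     1    Tom  personal     421
4      124     6    Tom      home     421
5     1006     3    Tom  personal     421
add column rate_bp_times_amount = t['rate_bp'] * t['amount']:
   rate_bp  late client   purpose  amount  rate_bp_times_amount
0      472     0    Cal   student       5                  2360
1      185     3    Tom      home     421                 77885
2      972     4    Tom      home     421                409212
3      372     1    Tom  personal     421                156612
4      124     6    Tom      home     421                 52204
5     1006     3    Tom  personal     421                423526
group by purpose, mean of rate_bp_times_amount:
purpose
home        179767.0
personal    290069.0
student       2360.0
Name: rate_bp_times_amount, dtype: float64
reset_index():
    purpose  rate_bp_times_amount
0      home              179767.0
1  personal              290069.0
2   student                2360.0
add column scaled = t['rate_bp_times_amount'] * 2:
    purpose  rate_bp_times_amount    scaled
0      home              179767.0  359534.0
1  personal              290069.0  580138.0
2   student                2360.0    4720.0
Then the value at position 2, column 'scaled': 4720.0

4720.0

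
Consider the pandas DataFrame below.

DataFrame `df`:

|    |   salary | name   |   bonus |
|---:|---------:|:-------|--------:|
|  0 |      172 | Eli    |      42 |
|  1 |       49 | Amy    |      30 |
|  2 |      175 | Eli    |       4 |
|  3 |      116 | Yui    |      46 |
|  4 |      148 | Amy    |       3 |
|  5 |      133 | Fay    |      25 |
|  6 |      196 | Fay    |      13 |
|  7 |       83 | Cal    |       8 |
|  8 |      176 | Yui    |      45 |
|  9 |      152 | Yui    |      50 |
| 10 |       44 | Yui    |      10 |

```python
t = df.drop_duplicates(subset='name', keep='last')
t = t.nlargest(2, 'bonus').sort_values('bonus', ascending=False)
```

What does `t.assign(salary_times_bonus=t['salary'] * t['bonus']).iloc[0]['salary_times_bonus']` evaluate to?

drop duplicate name (keep=last):
    salary name  bonus
2      175  Eli      4
4      148  Amy      3
6      196  Fay     13
7       83  Cal      8
10      44  Yui     10
take 2 rows with largest bonus:
    salary name  bonus
6      196  Fay     13
10      44  Yui     10
sort by bonus descending:
    salary name  bonus
6      196  Fay     13
10      44  Yui     10
add column salary_times_bonus = t['salary'] * t['bonus']:
    salary name  bonus  salary_times_bonus
6      196  Fay     13                2548
10      44  Yui     10                 440
value at position 0, column 'salary_times_bonus' → 2548

2548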